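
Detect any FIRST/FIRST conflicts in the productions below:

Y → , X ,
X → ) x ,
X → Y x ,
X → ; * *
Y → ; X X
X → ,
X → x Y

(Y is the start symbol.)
A FIRST/FIRST conflict occurs when two productions N → α and N → β for the same non-terminal have FIRST(α) ∩ FIRST(β) ≠ ∅ (with ε ∈ FIRST of a nullable right-hand side, so two nullable alternatives also conflict).

FIRST sets of the non-terminals at (or reachable through a nullable prefix from) the front of some alternative:
  FIRST(Y) = { ',', ';' }

Productions for Y:
  Y → , X ,: FIRST = { ',' }
  Y → ; X X: FIRST = { ';' }
Productions for X:
  X → ) x ,: FIRST = { ')' }
  X → Y x ,: FIRST = { ',', ';' }
  X → ; * *: FIRST = { ';' }
  X → ,: FIRST = { ',' }
  X → x Y: FIRST = { 'x' }

Conflict for X: X → Y x , and X → ; * *
  Overlap: { ';' }
Conflict for X: X → Y x , and X → ,
  Overlap: { ',' }

Answer: Yes. X → Y x ',' / X → ';' '*' '*' on { ';' }; X → Y x ',' / X → ',' on { ',' }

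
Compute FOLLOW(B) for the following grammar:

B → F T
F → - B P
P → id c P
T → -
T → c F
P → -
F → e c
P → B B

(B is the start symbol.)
{ $, '-', 'c', 'e', 'id' }

To compute FOLLOW(B), find every occurrence of B on a right-hand side N → α B β: add FIRST(β) \ {ε}, and if β is empty or nullable also add FOLLOW(N). Iterate to a fixed point.

B is the start symbol, so $ ∈ FOLLOW(B).
In F → - B P: B is followed by P, add FIRST(P) \ {ε} = { '-', 'e', 'id' }
In P → B B: B is followed by B, add FIRST(B) \ {ε} = { '-', 'e' }
In P → B B: B is at the end, add FOLLOW(P)

The FOLLOW sets referred to above (computed the same way, to a fixed point):
  FOLLOW(P) = { $, '-', 'c', 'e', 'id' }

Taking the union: FOLLOW(B) = { $, '-', 'c', 'e', 'id' }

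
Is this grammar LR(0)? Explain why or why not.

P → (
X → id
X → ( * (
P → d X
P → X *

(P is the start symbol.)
A grammar is LR(0) if no state in the canonical LR(0) collection has:
  - both a shift item (dot before a terminal) and a complete item (shift-reduce conflict), or
  - two or more complete items (reduce-reduce conflict; the accept item [P' → P .] counts as a complete item here).

Augment with P' → P and build the canonical LR(0) collection (I0 = CLOSURE({[P' → . P]}), then GOTO on every symbol after a dot until no new states appear). It has 11 states:
  I0: { [P → . (], [P → . X *], [P → . d X], [P' → . P], [X → . ( * (], [X → . id] }  — shift
  I1: { [P → ( .], [X → ( . * (] }  — shift, reduce
  I2: { [P' → P .] }  — accept
  I3: { [P → X . *] }  — shift
  I4: { [P → d . X], [X → . ( * (], [X → . id] }  — shift
  I5: { [X → id .] }  — reduce
  I6: { [X → ( . * (] }  — shift
  I7: { [P → d X .] }  — reduce
  I8: { [X → ( * . (] }  — shift
  I9: { [X → ( * ( .] }  — reduce
  I10: { [P → X * .] }  — reduce

Conflict in state I1:
  Shift-reduce conflict between [P → ( .] and [X → ( . * (]
So the grammar is NOT LR(0).

Answer: No. Shift-reduce conflict between [P → ( .] and [X → ( . * (]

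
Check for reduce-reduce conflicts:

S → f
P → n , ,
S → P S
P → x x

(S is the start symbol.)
Augment with S' → S and build the canonical LR(0) collection (I0 = CLOSURE({[S' → . S]}), then GOTO on every symbol after a dot until no new states appear). It has 10 states:
  I0: { [P → . n , ,], [P → . x x], [S → . P S], [S → . f], [S' → . S] }  — shift
  I1: { [P → . n , ,], [P → . x x], [S → . P S], [S → . f], [S → P . S] }  — shift
  I2: { [S' → S .] }  — accept
  I3: { [S → f .] }  — reduce
  I4: { [P → n . , ,] }  — shift
  I5: { [P → x . x] }  — shift
  I6: { [P → x x .] }  — reduce
  I7: { [P → n , . ,] }  — shift
  I8: { [P → n , , .] }  — reduce
  I9: { [S → P S .] }  — reduce

No state contains more than one complete item.

Answer: No reduce-reduce conflicts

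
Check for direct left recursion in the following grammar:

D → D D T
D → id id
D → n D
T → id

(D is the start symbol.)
Direct left recursion occurs when N → N α for some non-terminal N (the right-hand side begins with the left-hand side itself).

D → D D T: LEFT RECURSIVE (starts with D)
D → id id: starts with id
D → n D: starts with n
T → id: starts with id

The grammar has direct left recursion on: D.

Answer: Yes, D is left-recursive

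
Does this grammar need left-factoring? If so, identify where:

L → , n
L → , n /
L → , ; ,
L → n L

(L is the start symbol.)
Left-factoring is needed when two productions for the same non-terminal
share a common prefix on the right-hand side.

Productions for L:
  L → , n
  L → , n /
  L → , ; ,
  L → n L

Found common prefix ',' in productions for L

Answer: Yes, L has productions with common prefix ','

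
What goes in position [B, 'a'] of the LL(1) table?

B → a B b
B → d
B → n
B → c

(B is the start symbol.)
B → a B b

To find M[B, 'a'], we find productions for B where 'a' is in the predict set (PREDICT(N → α) = (FIRST(α) \ {ε}) ∪ (FOLLOW(N) if α ⇒* ε)).

B → a B b: PREDICT = { 'a' }
  'a' is in predict set, so this production goes in M[B, 'a']
B → d: PREDICT = { 'd' }
B → n: PREDICT = { 'n' }
B → c: PREDICT = { 'c' }

M[B, 'a'] = B → a B b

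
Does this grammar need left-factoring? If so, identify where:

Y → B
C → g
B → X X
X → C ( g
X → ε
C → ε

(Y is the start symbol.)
No, left-factoring is not needed

Left-factoring is needed when two productions for the same non-terminal
share a common prefix on the right-hand side.

Productions for C:
  C → g
  C → ε
Productions for X:
  X → C ( g
  X → ε

No common prefixes found.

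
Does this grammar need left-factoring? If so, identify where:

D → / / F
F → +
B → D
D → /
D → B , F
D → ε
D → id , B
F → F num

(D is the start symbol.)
Yes, D has productions with common prefix '/'

Left-factoring is needed when two productions for the same non-terminal
share a common prefix on the right-hand side.

Productions for D:
  D → / / F
  D → /
  D → B , F
  D → ε
  D → id , B
Productions for F:
  F → +
  F → F num

Found common prefix '/' in productions for D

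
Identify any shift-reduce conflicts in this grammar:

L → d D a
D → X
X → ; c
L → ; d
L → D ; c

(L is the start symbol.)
A shift-reduce conflict occurs when an LR(0) state has both:
  - a complete (reduce) item [A → α .] (dot at the end), and
  - a shift item [B → β . c γ] (dot before a terminal).

Augment with L' → L and build the canonical LR(0) collection (I0 = CLOSURE({[L' → . L]}), then GOTO on every symbol after a dot until no new states appear). It has 13 states:
  I0: { [D → . X], [L → . ; d], [L → . D ; c], [L → . d D a], [L' → . L], [X → . ; c] }  — shift
  I1: { [L → ; . d], [X → ; . c] }  — shift
  I2: { [L → D . ; c] }  — shift
  I3: { [L' → L .] }  — accept
  I4: { [D → X .] }  — reduce
  I5: { [D → . X], [L → d . D a], [X → . ; c] }  — shift
  I6: { [X → ; . c] }  — shift
  I7: { [L → d D . a] }  — shift
  I8: { [L → d D a .] }  — reduce
  I9: { [X → ; c .] }  — reduce
  I10: { [L → D ; . c] }  — shift
  I11: { [L → D ; c .] }  — reduce
  I12: { [L → ; d .] }  — reduce

No state contains both a complete item and a shift item.

Answer: No shift-reduce conflicts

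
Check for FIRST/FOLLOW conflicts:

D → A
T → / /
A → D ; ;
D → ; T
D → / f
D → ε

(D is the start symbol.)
A FIRST/FOLLOW conflict occurs when a non-terminal N has a nullable alternative N → β (β ⇒* ε) and another alternative N → α with FIRST(α) ∩ FOLLOW(N) ≠ ∅: on such a lookahead the parser cannot decide between expanding α and letting N vanish via β.

Nullable non-terminals: D.
FIRST sets used below: FIRST(A) = { '/', ';' }

D: nullable alternative(s) D → ε; FOLLOW(D) = { $, ';' }
  D → A: FIRST \ {ε} = { '/', ';' } — overlaps FOLLOW(D) on { ';' }: CONFLICT
  D → ; T: FIRST \ {ε} = { ';' } — overlaps FOLLOW(D) on { ';' }: CONFLICT
  D → / f: FIRST \ {ε} = { '/' } — disjoint from FOLLOW(D)
  D → ε: FIRST \ {ε} = { } — this is the only nullable alternative, skip

A, T have no nullable alternative, so no FIRST/FOLLOW check is needed there.

So the grammar has 2 FIRST/FOLLOW conflicts (marked CONFLICT above).

Answer: Yes. D → A with FOLLOW(D) on { ';' }; D → ';' T with FOLLOW(D) on { ';' }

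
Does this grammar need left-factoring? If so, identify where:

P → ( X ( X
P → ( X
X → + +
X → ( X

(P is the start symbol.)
Left-factoring is needed when two productions for the same non-terminal
share a common prefix on the right-hand side.

Productions for P:
  P → ( X ( X
  P → ( X
Productions for X:
  X → + +
  X → ( X

Found common prefix '( X' in productions for P

Answer: Yes, P has productions with common prefix '( X'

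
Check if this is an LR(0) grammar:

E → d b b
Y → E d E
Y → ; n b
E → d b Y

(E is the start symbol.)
Yes, the grammar is LR(0)

Augment with E' → E and build the canonical LR(0) collection (I0 = CLOSURE({[E' → . E]}), then GOTO on every symbol after a dot until no new states appear). It has 12 states:
  I0: { [E → . d b Y], [E → . d b b], [E' → . E] }  — shift
  I1: { [E' → E .] }  — accept
  I2: { [E → d . b Y], [E → d . b b] }  — shift
  I3: { [E → . d b Y], [E → . d b b], [E → d b . Y], [E → d b . b], [Y → . ; n b], [Y → . E d E] }  — shift
  I4: { [Y → ; . n b] }  — shift
  I5: { [Y → E . d E] }  — shift
  I6: { [E → d b Y .] }  — reduce
  I7: { [E → d b b .] }  — reduce
  I8: { [E → . d b Y], [E → . d b b], [Y → E d . E] }  — shift
  I9: { [Y → E d E .] }  — reduce
  I10: { [Y → ; n . b] }  — shift
  I11: { [Y → ; n b .] }  — reduce

Every state is either a pure shift/goto state or contains exactly one complete item and nothing to shift — no conflicts. The grammar is LR(0).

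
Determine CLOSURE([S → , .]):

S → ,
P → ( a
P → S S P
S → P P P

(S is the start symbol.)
{ [S → , .] }

To compute CLOSURE, for each item [A → α.Bβ] where B is a non-terminal, add [B → .γ] for all productions B → γ; repeat for the newly added items until nothing changes.

Start with: [S → , .]
The dot is at the end, so nothing is added.

CLOSURE = { [S → , .] }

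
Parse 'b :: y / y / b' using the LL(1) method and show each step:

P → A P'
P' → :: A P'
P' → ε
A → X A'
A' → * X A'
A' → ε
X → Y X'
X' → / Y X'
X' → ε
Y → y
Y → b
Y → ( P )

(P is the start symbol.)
Stack is shown with the top on the left.

Stack           Input             Action
----------------------------------------
P $             b :: y / y / b $  output P → A P'
A P' $          b :: y / y / b $  output A → X A'
X A' P' $       b :: y / y / b $  output X → Y X'
Y X' A' P' $    b :: y / y / b $  output Y → b
b X' A' P' $    b :: y / y / b $  match 'b'
X' A' P' $      :: y / y / b $    output X' → ε
A' P' $         :: y / y / b $    output A' → ε
P' $            :: y / y / b $    output P' → :: A P'
:: A P' $       :: y / y / b $    match '::'
A P' $          y / y / b $       output A → X A'
X A' P' $       y / y / b $       output X → Y X'
Y X' A' P' $    y / y / b $       output Y → y
y X' A' P' $    y / y / b $       match 'y'
X' A' P' $      / y / b $         output X' → / Y X'
/ Y X' A' P' $  / y / b $         match '/'
Y X' A' P' $    y / b $           output Y → y
y X' A' P' $    y / b $           match 'y'
X' A' P' $      / b $             output X' → / Y X'
/ Y X' A' P' $  / b $             match '/'
Y X' A' P' $    b $               output Y → b
b X' A' P' $    b $               match 'b'
X' A' P' $      $                 output X' → ε
A' P' $         $                 output A' → ε
P' $            $                 output P' → ε
$               $                 accept

The string is accepted.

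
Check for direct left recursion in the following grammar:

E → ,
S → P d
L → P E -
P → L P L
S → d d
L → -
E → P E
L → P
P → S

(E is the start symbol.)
No direct left recursion

Direct left recursion occurs when N → N α for some non-terminal N (the right-hand side begins with the left-hand side itself).

E → ,: starts with ','
S → P d: starts with P
L → P E -: starts with P
P → L P L: starts with L
S → d d: starts with d
L → -: starts with '-'
E → P E: starts with P
L → P: starts with P
P → S: starts with S

No direct left recursion found.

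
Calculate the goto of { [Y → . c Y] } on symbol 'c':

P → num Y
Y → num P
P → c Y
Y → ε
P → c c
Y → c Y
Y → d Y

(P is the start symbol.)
GOTO(I, 'c') = CLOSURE({ [A → αX.β] : [A → α.Xβ] ∈ I, X = 'c' })

Items with dot before 'c', with the dot advanced:
  [Y → . c Y] → [Y → c . Y]
Closure of the advanced items:
  [Y → c . Y] has the dot before Y: add [Y → . num P], [Y → .], [Y → . c Y], [Y → . d Y]

GOTO = { [Y → . c Y], [Y → . d Y], [Y → . num P], [Y → .], [Y → c . Y] }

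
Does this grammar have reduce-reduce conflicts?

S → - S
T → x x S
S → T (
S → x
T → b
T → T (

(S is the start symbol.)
Yes — I8: [S → T ( .] vs [T → T ( .]

A reduce-reduce conflict occurs when an LR(0) state has two complete items [A → α .] and [B → β .] — both call for a reduction, and with no lookahead the parser cannot choose between them.

Augment with S' → S and build the canonical LR(0) collection (I0 = CLOSURE({[S' → . S]}), then GOTO on every symbol after a dot until no new states appear). It has 10 states:
  I0: { [S → . - S], [S → . T (], [S → . x], [S' → . S], [T → . T (], [T → . b], [T → . x x S] }  — shift
  I1: { [S → - . S], [S → . - S], [S → . T (], [S → . x], [T → . T (], [T → . b], [T → . x x S] }  — shift
  I2: { [S' → S .] }  — accept
  I3: { [S → T . (], [T → T . (] }  — shift
  I4: { [T → b .] }  — reduce
  I5: { [S → x .], [T → x . x S] }  — shift, reduce
  I6: { [S → . - S], [S → . T (], [S → . x], [T → . T (], [T → . b], [T → . x x S], [T → x x . S] }  — shift
  I7: { [T → x x S .] }  — reduce
  I8: { [S → T ( .], [T → T ( .] }  — 2 reduces
  I9: { [S → - S .] }  — reduce

I8 contains complete items [S → T ( .], [T → T ( .] — reduce-reduce conflict.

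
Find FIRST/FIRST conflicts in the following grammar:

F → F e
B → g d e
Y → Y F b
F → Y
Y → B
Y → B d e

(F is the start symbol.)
FIRST sets of the non-terminals at (or reachable through a nullable prefix from) the front of some alternative:
  FIRST(F) = { 'g' }
  FIRST(Y) = { 'g' }
  FIRST(B) = { 'g' }

Productions for F:
  F → F e: FIRST = { 'g' }
  F → Y: FIRST = { 'g' }
Productions for Y:
  Y → Y F b: FIRST = { 'g' }
  Y → B: FIRST = { 'g' }
  Y → B d e: FIRST = { 'g' }
B has only one production, so no FIRST/FIRST conflict is possible there.

Conflict for F: F → F e and F → Y
  Overlap: { 'g' }
Conflict for Y: Y → Y F b and Y → B
  Overlap: { 'g' }
Conflict for Y: Y → Y F b and Y → B d e
  Overlap: { 'g' }
Conflict for Y: Y → B and Y → B d e
  Overlap: { 'g' }

Answer: Yes. F → F e / F → Y on { 'g' }; Y → Y F b / Y → B on { 'g' }; Y → Y F b / Y → B d e on { 'g' }; Y → B / Y → B d e on { 'g' }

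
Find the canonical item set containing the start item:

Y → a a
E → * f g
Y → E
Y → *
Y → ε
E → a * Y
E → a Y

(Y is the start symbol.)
{ [E → . * f g], [E → . a * Y], [E → . a Y], [Y → . *], [Y → . E], [Y → . a a], [Y → .], [Y' → . Y] }

First, augment the grammar with Y' → Y
I₀ = CLOSURE({ [Y' → . Y] }):
  [Y' → . Y] has the dot before Y: add [Y → . a a], [Y → . E], [Y → . *], [Y → .]
  [Y → . E] has the dot before E: add [E → . * f g], [E → . a * Y], [E → . a Y]
No further items can be added.

I₀ = { [E → . * f g], [E → . a * Y], [E → . a Y], [Y → . *], [Y → . E], [Y → . a a], [Y → .], [Y' → . Y] }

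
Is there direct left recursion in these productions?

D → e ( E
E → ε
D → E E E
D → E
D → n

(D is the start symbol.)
Direct left recursion occurs when N → N α for some non-terminal N (the right-hand side begins with the left-hand side itself).

D → e ( E: starts with e
E → ε: starts with ε
D → E E E: starts with E
D → E: starts with E
D → n: starts with n

No direct left recursion found.

Answer: No direct left recursion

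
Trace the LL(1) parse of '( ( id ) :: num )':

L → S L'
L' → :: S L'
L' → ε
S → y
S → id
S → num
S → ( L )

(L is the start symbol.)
LL(1) parsing maintains a stack (initially the start symbol over $) and the input. At each step: if the stack top is a terminal, match it against the current input token; if it is a non-terminal N, replace it with the RHS of M[N, lookahead] (the unique production whose predict set contains the lookahead).

Stack is shown with the top on the left.

Stack              Input                Action
----------------------------------------------
L $                ( ( id ) :: num ) $  output L → S L'
S L' $             ( ( id ) :: num ) $  output S → ( L )
( L ) L' $         ( ( id ) :: num ) $  match '('
L ) L' $           ( id ) :: num ) $    output L → S L'
S L' ) L' $        ( id ) :: num ) $    output S → ( L )
( L ) L' ) L' $    ( id ) :: num ) $    match '('
L ) L' ) L' $      id ) :: num ) $      output L → S L'
S L' ) L' ) L' $   id ) :: num ) $      output S → id
id L' ) L' ) L' $  id ) :: num ) $      match 'id'
L' ) L' ) L' $     ) :: num ) $         output L' → ε
) L' ) L' $        ) :: num ) $         match ')'
L' ) L' $          :: num ) $           output L' → :: S L'
:: S L' ) L' $     :: num ) $           match '::'
S L' ) L' $        num ) $              output S → num
num L' ) L' $      num ) $              match 'num'
L' ) L' $          ) $                  output L' → ε
) L' $             ) $                  match ')'
L' $               $                    output L' → ε
$                  $                    accept

The string is accepted.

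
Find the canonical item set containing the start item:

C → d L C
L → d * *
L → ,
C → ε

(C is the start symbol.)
{ [C → . d L C], [C → .], [C' → . C] }

First, augment the grammar with C' → C
I₀ = CLOSURE({ [C' → . C] }):
  [C' → . C] has the dot before C: add [C → . d L C], [C → .]
No further items can be added.

I₀ = { [C → . d L C], [C → .], [C' → . C] }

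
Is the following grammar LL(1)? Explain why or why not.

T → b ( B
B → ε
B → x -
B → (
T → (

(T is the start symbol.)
A grammar is LL(1) if for each non-terminal N with multiple productions, the predict sets of those productions are pairwise disjoint, where PREDICT(N → α) = (FIRST(α) \ {ε}) ∪ (FOLLOW(N) if α ⇒* ε).

Relevant sets:
  FOLLOW(B) = { $ }

For T:
  PREDICT(T → b '(' B) = { 'b' }
  PREDICT(T → '(') = { '(' }
For B:
  PREDICT(B → ε) = { $ }
  PREDICT(B → x '-') = { 'x' }
  PREDICT(B → '(') = { '(' }

All predict sets are disjoint. The grammar IS LL(1).

Answer: Yes, the grammar is LL(1).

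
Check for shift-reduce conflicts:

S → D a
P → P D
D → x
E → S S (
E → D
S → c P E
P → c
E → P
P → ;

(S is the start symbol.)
Augment with S' → S and build the canonical LR(0) collection (I0 = CLOSURE({[S' → . S]}), then GOTO on every symbol after a dot until no new states appear). It has 17 states:
  I0: { [D → . x], [S → . D a], [S → . c P E], [S' → . S] }  — shift
  I1: { [S → D . a] }  — shift
  I2: { [S' → S .] }  — accept
  I3: { [P → . ;], [P → . P D], [P → . c], [S → c . P E] }  — shift
  I4: { [D → x .] }  — reduce
  I5: { [P → ; .] }  — reduce
  I6: { [D → . x], [E → . D], [E → . P], [E → . S S (], [P → . ;], [P → . P D], [P → . c], [P → P . D], [S → . D a], [S → . c P E], [S → c P . E] }  — shift
  I7: { [P → c .] }  — reduce
  I8: { [E → D .], [P → P D .], [S → D . a] }  — shift, 2 reduces
  I9: { [S → c P E .] }  — reduce
  I10: { [D → . x], [E → P .], [P → P . D] }  — shift, reduce
  I11: { [D → . x], [E → S . S (], [S → . D a], [S → . c P E] }  — shift
  I12: { [P → . ;], [P → . P D], [P → . c], [P → c .], [S → c . P E] }  — shift, reduce
  I13: { [E → S S . (] }  — shift
  I14: { [E → S S ( .] }  — reduce
  I15: { [P → P D .] }  — reduce
  I16: { [S → D a .] }  — reduce

I8 contains reduce items [E → D .], [P → P D .] and shift item [S → D . a] — shift-reduce conflict.
I10 contains reduce item [E → P .] and shift item [D → . x] — shift-reduce conflict.
I12 contains reduce item [P → c .] and shift items [P → . ;], [P → . c] — shift-reduce conflict.

Answer: Yes — I8: [E → D .] vs [S → D . a]; I10: [E → P .] vs [D → . x]; I12: [P → c .] vs [P → . ;]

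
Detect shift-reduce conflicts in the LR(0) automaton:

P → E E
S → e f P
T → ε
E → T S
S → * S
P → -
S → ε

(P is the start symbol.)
Yes — I0: [T → .] vs [P → . -]; I4: [S → .] vs [S → . * S]; I5: [S → .] vs [S → . * S]; I8: [T → .] vs [P → . -]

A shift-reduce conflict occurs when an LR(0) state has both:
  - a complete (reduce) item [A → α .] (dot at the end), and
  - a shift item [B → β . c γ] (dot before a terminal).

Augment with P' → P and build the canonical LR(0) collection (I0 = CLOSURE({[P' → . P]}), then GOTO on every symbol after a dot until no new states appear). It has 12 states:
  I0: { [E → . T S], [P → . -], [P → . E E], [P' → . P], [T → .] }  — shift, reduce
  I1: { [P → - .] }  — reduce
  I2: { [E → . T S], [P → E . E], [T → .] }  — reduce
  I3: { [P' → P .] }  — accept
  I4: { [E → T . S], [S → . * S], [S → . e f P], [S → .] }  — shift, reduce
  I5: { [S → * . S], [S → . * S], [S → . e f P], [S → .] }  — shift, reduce
  I6: { [E → T S .] }  — reduce
  I7: { [S → e . f P] }  — shift
  I8: { [E → . T S], [P → . -], [P → . E E], [S → e f . P], [T → .] }  — shift, reduce
  I9: { [S → e f P .] }  — reduce
  I10: { [S → * S .] }  — reduce
  I11: { [P → E E .] }  — reduce

I0 contains reduce item [T → .] and shift item [P → . -] — shift-reduce conflict.
I4 contains reduce item [S → .] and shift items [S → . * S], [S → . e f P] — shift-reduce conflict.
I5 contains reduce item [S → .] and shift items [S → . * S], [S → . e f P] — shift-reduce conflict.
I8 contains reduce item [T → .] and shift item [P → . -] — shift-reduce conflict.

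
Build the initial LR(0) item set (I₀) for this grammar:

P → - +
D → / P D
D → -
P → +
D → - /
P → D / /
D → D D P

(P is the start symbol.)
{ [D → . - /], [D → . -], [D → . / P D], [D → . D D P], [P → . +], [P → . - +], [P → . D / /], [P' → . P] }

First, augment the grammar with P' → P
I₀ = CLOSURE({ [P' → . P] }):
  [P' → . P] has the dot before P: add [P → . - +], [P → . +], [P → . D / /]
  [P → . D / /] has the dot before D: add [D → . / P D], [D → . -], [D → . - /], [D → . D D P]
No further items can be added.

I₀ = { [D → . - /], [D → . -], [D → . / P D], [D → . D D P], [P → . +], [P → . - +], [P → . D / /], [P' → . P] }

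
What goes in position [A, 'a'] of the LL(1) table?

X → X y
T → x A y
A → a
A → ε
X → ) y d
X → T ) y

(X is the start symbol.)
To find M[A, 'a'], we find productions for A where 'a' is in the predict set (PREDICT(N → α) = (FIRST(α) \ {ε}) ∪ (FOLLOW(N) if α ⇒* ε)).

Relevant sets:
  FOLLOW(A) = { 'y' }

A → a: PREDICT = { 'a' }
  'a' is in predict set, so this production goes in M[A, 'a']
A → ε: PREDICT = { 'y' }

M[A, 'a'] = A → a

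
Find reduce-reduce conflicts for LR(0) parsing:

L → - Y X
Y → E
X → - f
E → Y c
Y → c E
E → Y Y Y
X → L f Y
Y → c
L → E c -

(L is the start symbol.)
Yes — I6: [Y → E .] vs [Y → c E .]; I9: [E → Y c .] vs [Y → c .]

Augment with L' → L and build the canonical LR(0) collection (I0 = CLOSURE({[L' → . L]}), then GOTO on every symbol after a dot until no new states appear). It has 20 states:
  I0: { [E → . Y Y Y], [E → . Y c], [L → . - Y X], [L → . E c -], [L' → . L], [Y → . E], [Y → . c E], [Y → . c] }  — shift
  I1: { [E → . Y Y Y], [E → . Y c], [L → - . Y X], [Y → . E], [Y → . c E], [Y → . c] }  — shift
  I2: { [L → E . c -], [Y → E .] }  — shift, reduce
  I3: { [L' → L .] }  — accept
  I4: { [E → . Y Y Y], [E → . Y c], [E → Y . Y Y], [E → Y . c], [Y → . E], [Y → . c E], [Y → . c] }  — shift
  I5: { [E → . Y Y Y], [E → . Y c], [Y → . E], [Y → . c E], [Y → . c], [Y → c . E], [Y → c .] }  — shift, reduce
  I6: { [Y → E .], [Y → c E .] }  — 2 reduces
  I7: { [Y → E .] }  — reduce
  I8: { [E → . Y Y Y], [E → . Y c], [E → Y . Y Y], [E → Y . c], [E → Y Y . Y], [Y → . E], [Y → . c E], [Y → . c] }  — shift
  I9: { [E → . Y Y Y], [E → . Y c], [E → Y c .], [Y → . E], [Y → . c E], [Y → . c], [Y → c . E], [Y → c .] }  — shift, 2 reduces
  I10: { [E → . Y Y Y], [E → . Y c], [E → Y . Y Y], [E → Y . c], [E → Y Y . Y], [E → Y Y Y .], [Y → . E], [Y → . c E], [Y → . c] }  — shift, reduce
  I11: { [L → E c . -] }  — shift
  I12: { [L → E c - .] }  — reduce
  I13: { [E → . Y Y Y], [E → . Y c], [E → Y . Y Y], [E → Y . c], [L → - Y . X], [L → . - Y X], [L → . E c -], [X → . - f], [X → . L f Y], [Y → . E], [Y → . c E], [Y → . c] }  — shift
  I14: { [E → . Y Y Y], [E → . Y c], [L → - . Y X], [X → - . f], [Y → . E], [Y → . c E], [Y → . c] }  — shift
  I15: { [X → L . f Y] }  — shift
  I16: { [L → - Y X .] }  — reduce
  I17: { [E → . Y Y Y], [E → . Y c], [X → L f . Y], [Y → . E], [Y → . c E], [Y → . c] }  — shift
  I18: { [E → . Y Y Y], [E → . Y c], [E → Y . Y Y], [E → Y . c], [X → L f Y .], [Y → . E], [Y → . c E], [Y → . c] }  — shift, reduce
  I19: { [X → - f .] }  — reduce

I6 contains complete items [Y → E .], [Y → c E .] — reduce-reduce conflict.
I9 contains complete items [E → Y c .], [Y → c .] — reduce-reduce conflict.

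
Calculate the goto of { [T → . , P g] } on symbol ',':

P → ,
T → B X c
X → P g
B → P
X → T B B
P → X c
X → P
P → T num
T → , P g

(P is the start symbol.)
GOTO(I, ',') = CLOSURE({ [A → αX.β] : [A → α.Xβ] ∈ I, X = ',' })

Items with dot before ',', with the dot advanced:
  [T → . , P g] → [T → , . P g]
Closure of the advanced items:
  [T → , . P g] has the dot before P: add [P → . ,], [P → . X c], [P → . T num]
  [P → . X c] has the dot before X: add [X → . P g], [X → . T B B], [X → . P]
  [P → . T num] has the dot before T: add [T → . B X c], [T → . , P g]
  [T → . B X c] has the dot before B: add [B → . P]

GOTO = { [B → . P], [P → . ,], [P → . T num], [P → . X c], [T → , . P g], [T → . , P g], [T → . B X c], [X → . P g], [X → . P], [X → . T B B] }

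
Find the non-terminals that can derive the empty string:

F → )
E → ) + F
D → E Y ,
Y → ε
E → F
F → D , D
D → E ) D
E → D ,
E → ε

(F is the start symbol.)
ε-productions: Y → ε, E → ε
So Y, E are immediately nullable.
No further non-terminal can be added: every production for the remaining non-terminals contains a terminal or a non-nullable non-terminal.
Nullable = { 'E', 'Y' }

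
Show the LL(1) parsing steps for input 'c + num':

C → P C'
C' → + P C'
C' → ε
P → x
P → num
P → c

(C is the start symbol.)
LL(1) parsing maintains a stack (initially the start symbol over $) and the input. At each step: if the stack top is a terminal, match it against the current input token; if it is a non-terminal N, replace it with the RHS of M[N, lookahead] (the unique production whose predict set contains the lookahead).

Stack is shown with the top on the left.

Stack     Input      Action
---------------------------
C $       c + num $  output C → P C'
P C' $    c + num $  output P → c
c C' $    c + num $  match 'c'
C' $      + num $    output C' → + P C'
+ P C' $  + num $    match '+'
P C' $    num $      output P → num
num C' $  num $      match 'num'
C' $      $          output C' → ε
$         $          accept

The string is accepted.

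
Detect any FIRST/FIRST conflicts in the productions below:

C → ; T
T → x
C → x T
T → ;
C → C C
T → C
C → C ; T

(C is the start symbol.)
A FIRST/FIRST conflict occurs when two productions N → α and N → β for the same non-terminal have FIRST(α) ∩ FIRST(β) ≠ ∅ (with ε ∈ FIRST of a nullable right-hand side, so two nullable alternatives also conflict).

FIRST sets of the non-terminals at (or reachable through a nullable prefix from) the front of some alternative:
  FIRST(C) = { ';', 'x' }

Productions for C:
  C → ; T: FIRST = { ';' }
  C → x T: FIRST = { 'x' }
  C → C C: FIRST = { ';', 'x' }
  C → C ; T: FIRST = { ';', 'x' }
Productions for T:
  T → x: FIRST = { 'x' }
  T → ;: FIRST = { ';' }
  T → C: FIRST = { ';', 'x' }

Conflict for C: C → ; T and C → C C
  Overlap: { ';' }
Conflict for C: C → ; T and C → C ; T
  Overlap: { ';' }
Conflict for C: C → x T and C → C C
  Overlap: { 'x' }
Conflict for C: C → x T and C → C ; T
  Overlap: { 'x' }
Conflict for C: C → C C and C → C ; T
  Overlap: { ';', 'x' }
Conflict for T: T → x and T → C
  Overlap: { 'x' }
Conflict for T: T → ; and T → C
  Overlap: { ';' }

Answer: Yes. C → ';' T / C → C C on { ';' }; C → ';' T / C → C ';' T on { ';' }; C → x T / C → C C on { 'x' }; C → x T / C → C ';' T on { 'x' }; C → C C / C → C ';' T on { ';', 'x' }; T → x / T → C on { 'x' }; T → ';' / T → C on { ';' }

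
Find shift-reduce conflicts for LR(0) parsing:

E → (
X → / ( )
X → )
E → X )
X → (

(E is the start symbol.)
Augment with E' → E and build the canonical LR(0) collection (I0 = CLOSURE({[E' → . E]}), then GOTO on every symbol after a dot until no new states appear). It has 9 states:
  I0: { [E → . (], [E → . X )], [E' → . E], [X → . (], [X → . )], [X → . / ( )] }  — shift
  I1: { [E → ( .], [X → ( .] }  — 2 reduces
  I2: { [X → ) .] }  — reduce
  I3: { [X → / . ( )] }  — shift
  I4: { [E' → E .] }  — accept
  I5: { [E → X . )] }  — shift
  I6: { [E → X ) .] }  — reduce
  I7: { [X → / ( . )] }  — shift
  I8: { [X → / ( ) .] }  — reduce

No state contains both a complete item and a shift item.

Answer: No shift-reduce conflicts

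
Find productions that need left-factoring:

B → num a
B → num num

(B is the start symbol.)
Left-factoring is needed when two productions for the same non-terminal
share a common prefix on the right-hand side.

Productions for B:
  B → num a
  B → num num

Found common prefix 'num' in productions for B

Answer: Yes, B has productions with common prefix 'num'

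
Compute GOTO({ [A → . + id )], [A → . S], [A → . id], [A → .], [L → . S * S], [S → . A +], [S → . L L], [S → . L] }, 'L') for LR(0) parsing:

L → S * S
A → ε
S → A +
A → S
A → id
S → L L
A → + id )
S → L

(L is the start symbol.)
{ [A → . + id )], [A → . S], [A → . id], [A → .], [L → . S * S], [S → . A +], [S → . L L], [S → . L], [S → L . L], [S → L .] }

GOTO(I, 'L') = CLOSURE({ [A → αX.β] : [A → α.Xβ] ∈ I, X = 'L' })

Items with dot before 'L', with the dot advanced:
  [S → . L] → [S → L .]
  [S → . L L] → [S → L . L]
Closure of the advanced items:
  [S → L . L] has the dot before L: add [L → . S * S]
  [L → . S * S] has the dot before S: add [S → . A +], [S → . L L], [S → . L]
  [S → . A +] has the dot before A: add [A → .], [A → . S], [A → . id], [A → . + id )]

GOTO = { [A → . + id )], [A → . S], [A → . id], [A → .], [L → . S * S], [S → . A +], [S → . L L], [S → . L], [S → L . L], [S → L .] }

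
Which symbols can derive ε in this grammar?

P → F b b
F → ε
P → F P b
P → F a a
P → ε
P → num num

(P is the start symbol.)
{ 'F', 'P' }

A non-terminal is nullable if it can derive ε (the empty string): either it has an ε-production, or it has a production whose right-hand side consists entirely of nullable non-terminals.

ε-productions: F → ε, P → ε
So F, P are immediately nullable.
Every non-terminal is now nullable.
Nullable = { 'F', 'P' }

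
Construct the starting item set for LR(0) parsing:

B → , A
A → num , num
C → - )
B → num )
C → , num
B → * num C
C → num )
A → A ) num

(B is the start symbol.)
First, augment the grammar with B' → B
I₀ = CLOSURE({ [B' → . B] }):
  [B' → . B] has the dot before B: add [B → . , A], [B → . num )], [B → . * num C]
No further items can be added.

I₀ = { [B → . * num C], [B → . , A], [B → . num )], [B' → . B] }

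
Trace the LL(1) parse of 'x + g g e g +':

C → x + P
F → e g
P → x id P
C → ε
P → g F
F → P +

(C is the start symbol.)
LL(1) parsing maintains a stack (initially the start symbol over $) and the input. At each step: if the stack top is a terminal, match it against the current input token; if it is a non-terminal N, replace it with the RHS of M[N, lookahead] (the unique production whose predict set contains the lookahead).

Stack is shown with the top on the left.

Stack    Input            Action
--------------------------------
C $      x + g g e g + $  output C → x + P
x + P $  x + g g e g + $  match 'x'
+ P $    + g g e g + $    match '+'
P $      g g e g + $      output P → g F
g F $    g g e g + $      match 'g'
F $      g e g + $        output F → P +
P + $    g e g + $        output P → g F
g F + $  g e g + $        match 'g'
F + $    e g + $          output F → e g
e g + $  e g + $          match 'e'
g + $    g + $            match 'g'
+ $      + $              match '+'
$        $                accept

The string is accepted.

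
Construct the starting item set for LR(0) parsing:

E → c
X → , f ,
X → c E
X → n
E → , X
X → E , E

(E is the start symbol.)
First, augment the grammar with E' → E
I₀ = CLOSURE({ [E' → . E] }):
  [E' → . E] has the dot before E: add [E → . c], [E → . , X]
No further items can be added.

I₀ = { [E → . , X], [E → . c], [E' → . E] }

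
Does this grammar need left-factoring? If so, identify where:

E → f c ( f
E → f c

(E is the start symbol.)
Left-factoring is needed when two productions for the same non-terminal
share a common prefix on the right-hand side.

Productions for E:
  E → f c ( f
  E → f c

Found common prefix 'f c' in productions for E

Answer: Yes, E has productions with common prefix 'f c'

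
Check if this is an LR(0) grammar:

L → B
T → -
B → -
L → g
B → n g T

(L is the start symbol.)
Yes, the grammar is LR(0)

Augment with L' → L and build the canonical LR(0) collection (I0 = CLOSURE({[L' → . L]}), then GOTO on every symbol after a dot until no new states appear). It has 9 states:
  I0: { [B → . -], [B → . n g T], [L → . B], [L → . g], [L' → . L] }  — shift
  I1: { [B → - .] }  — reduce
  I2: { [L → B .] }  — reduce
  I3: { [L' → L .] }  — accept
  I4: { [L → g .] }  — reduce
  I5: { [B → n . g T] }  — shift
  I6: { [B → n g . T], [T → . -] }  — shift
  I7: { [T → - .] }  — reduce
  I8: { [B → n g T .] }  — reduce

Every state is either a pure shift/goto state or contains exactly one complete item and nothing to shift — no conflicts. The grammar is LR(0).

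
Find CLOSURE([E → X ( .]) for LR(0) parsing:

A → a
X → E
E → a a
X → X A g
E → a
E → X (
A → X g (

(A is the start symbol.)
To compute CLOSURE, for each item [A → α.Bβ] where B is a non-terminal, add [B → .γ] for all productions B → γ; repeat for the newly added items until nothing changes.

Start with: [E → X ( .]
The dot is at the end, so nothing is added.

CLOSURE = { [E → X ( .] }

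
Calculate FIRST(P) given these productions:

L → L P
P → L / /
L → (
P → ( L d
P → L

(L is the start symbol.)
{ '(' }

FIRST sets of the other non-terminals involved (by the same procedure, iterated to a fixed point):
  FIRST(L) = { '(' }

From P → L / /:
  - L is a non-terminal: add FIRST(L) \ {ε} = { '(' }
    L is not nullable, so stop
From P → ( L d:
  - '(' is a terminal: add '(' and stop
From P → L:
  - L is a non-terminal: add FIRST(L) \ {ε} = { '(' }
    L is not nullable, so stop

Collecting: FIRST(P) = { '(' }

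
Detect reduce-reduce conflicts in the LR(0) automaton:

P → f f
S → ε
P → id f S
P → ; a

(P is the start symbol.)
No reduce-reduce conflicts

A reduce-reduce conflict occurs when an LR(0) state has two complete items [A → α .] and [B → β .] — both call for a reduction, and with no lookahead the parser cannot choose between them.

Augment with P' → P and build the canonical LR(0) collection (I0 = CLOSURE({[P' → . P]}), then GOTO on every symbol after a dot until no new states appear). It has 9 states:
  I0: { [P → . ; a], [P → . f f], [P → . id f S], [P' → . P] }  — shift
  I1: { [P → ; . a] }  — shift
  I2: { [P' → P .] }  — accept
  I3: { [P → f . f] }  — shift
  I4: { [P → id . f S] }  — shift
  I5: { [P → id f . S], [S → .] }  — reduce
  I6: { [P → id f S .] }  — reduce
  I7: { [P → f f .] }  — reduce
  I8: { [P → ; a .] }  — reduce

No state contains more than one complete item.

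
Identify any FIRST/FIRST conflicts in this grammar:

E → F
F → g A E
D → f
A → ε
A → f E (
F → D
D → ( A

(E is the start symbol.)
A FIRST/FIRST conflict occurs when two productions N → α and N → β for the same non-terminal have FIRST(α) ∩ FIRST(β) ≠ ∅ (with ε ∈ FIRST of a nullable right-hand side, so two nullable alternatives also conflict).

FIRST sets of the non-terminals at (or reachable through a nullable prefix from) the front of some alternative:
  FIRST(D) = { '(', 'f' }

Productions for F:
  F → g A E: FIRST = { 'g' }
  F → D: FIRST = { '(', 'f' }
Productions for D:
  D → f: FIRST = { 'f' }
  D → ( A: FIRST = { '(' }
Productions for A:
  A → ε: FIRST = { ε }
  A → f E (: FIRST = { 'f' }
E has only one production, so no FIRST/FIRST conflict is possible there.

All alternatives of each non-terminal have pairwise disjoint FIRST sets.

Answer: No FIRST/FIRST conflicts.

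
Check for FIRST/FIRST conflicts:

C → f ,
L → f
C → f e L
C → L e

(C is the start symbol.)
A FIRST/FIRST conflict occurs when two productions N → α and N → β for the same non-terminal have FIRST(α) ∩ FIRST(β) ≠ ∅ (with ε ∈ FIRST of a nullable right-hand side, so two nullable alternatives also conflict).

FIRST sets of the non-terminals at (or reachable through a nullable prefix from) the front of some alternative:
  FIRST(L) = { 'f' }

Productions for C:
  C → f ,: FIRST = { 'f' }
  C → f e L: FIRST = { 'f' }
  C → L e: FIRST = { 'f' }
L has only one production, so no FIRST/FIRST conflict is possible there.

Conflict for C: C → f , and C → f e L
  Overlap: { 'f' }
Conflict for C: C → f , and C → L e
  Overlap: { 'f' }
Conflict for C: C → f e L and C → L e
  Overlap: { 'f' }

Answer: Yes. C → f ',' / C → f e L on { 'f' }; C → f ',' / C → L e on { 'f' }; C → f e L / C → L e on { 'f' }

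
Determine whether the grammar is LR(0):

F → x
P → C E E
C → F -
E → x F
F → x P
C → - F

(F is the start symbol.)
A grammar is LR(0) if no state in the canonical LR(0) collection has:
  - both a shift item (dot before a terminal) and a complete item (shift-reduce conflict), or
  - two or more complete items (reduce-reduce conflict; the accept item [F' → F .] counts as a complete item here).

Augment with F' → F and build the canonical LR(0) collection (I0 = CLOSURE({[F' → . F]}), then GOTO on every symbol after a dot until no new states appear). It has 13 states:
  I0: { [F → . x P], [F → . x], [F' → . F] }  — shift
  I1: { [F' → F .] }  — accept
  I2: { [C → . - F], [C → . F -], [F → . x P], [F → . x], [F → x . P], [F → x .], [P → . C E E] }  — shift, reduce
  I3: { [C → - . F], [F → . x P], [F → . x] }  — shift
  I4: { [E → . x F], [P → C . E E] }  — shift
  I5: { [C → F . -] }  — shift
  I6: { [F → x P .] }  — reduce
  I7: { [C → F - .] }  — reduce
  I8: { [E → . x F], [P → C E . E] }  — shift
  I9: { [E → x . F], [F → . x P], [F → . x] }  — shift
  I10: { [E → x F .] }  — reduce
  I11: { [P → C E E .] }  — reduce
  I12: { [C → - F .] }  — reduce

Conflict in state I2:
  Shift-reduce conflict between [F → x .] and [C → . - F]
So the grammar is NOT LR(0).

Answer: No. Shift-reduce conflict between [F → x .] and [C → . - F]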